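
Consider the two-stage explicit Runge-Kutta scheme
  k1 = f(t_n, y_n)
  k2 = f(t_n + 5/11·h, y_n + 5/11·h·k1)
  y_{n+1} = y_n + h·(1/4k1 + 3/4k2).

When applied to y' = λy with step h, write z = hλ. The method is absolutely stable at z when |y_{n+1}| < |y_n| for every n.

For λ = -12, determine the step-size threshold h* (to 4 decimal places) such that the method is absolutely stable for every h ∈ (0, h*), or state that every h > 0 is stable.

(-2.9333,0); λ=-12 ⇒ h* = (44/15)/12 = 0.2444.

Set f=λy, z=hλ:
  k1=λy_n ⇒ h·k1=z·y_n;  k2=λ(1+5/11z)y_n ⇒ h·k2=z(1+5/11z)y_n
  y_{n+1}/y_n = 1 + 1/4z + 3/4z(1+5/11z) = 1 + z + 15/44z²
  R(z) = 1 + z + 15/44z².

Solve |R(x)|<1 on ℝ⁻.
x=-0.42: |R|=0.6401
R=1: x+15/44x²=0 ⇒ x=−44/15=-2.9333; min R=1−1/(4·15/44)=0.2667>−1
Confirm numerically:
  x=-2.685: |R|=0.77269 <1
  x=-2.435: |R|=0.58633 <1
  x=-1.983: |R|=0.35755 <1
  x=-3.189: |R|=1.27795 >1
  x=-3.039: |R|=1.10947 >1
  x=-2.989: |R|=1.05672 >1
So |R|<1 on (-2.9333, 0).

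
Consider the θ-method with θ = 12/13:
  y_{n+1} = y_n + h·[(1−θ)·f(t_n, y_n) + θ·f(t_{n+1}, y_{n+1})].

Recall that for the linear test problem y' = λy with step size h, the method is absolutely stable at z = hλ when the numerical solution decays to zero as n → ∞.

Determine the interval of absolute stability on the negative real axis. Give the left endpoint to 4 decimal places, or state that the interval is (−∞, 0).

On y'=λy, z=hλ:
  y_{n+1} = y_n + z·[1/13·y_n + 12/13·y_{n+1}] ⇒ (1 − 12/13z)y_{n+1} = (1 + 1/13z)y_n
  Hence R(z) = (1 + 1/13z)/(1 − 12/13z).

Find x<0 with |R(x)|<1.
x=-1.65: |R|=0.3460
x=-2: |R|=0.2973
x=-10: |R|=0.0226
x=-100: |R|=0.0717
θ=12/13≥1/2 ⇒ |1+1/13x|<|1−12/13x| ∀x<0 ⇒ stable on all of ℝ⁻.

interval (−∞, 0).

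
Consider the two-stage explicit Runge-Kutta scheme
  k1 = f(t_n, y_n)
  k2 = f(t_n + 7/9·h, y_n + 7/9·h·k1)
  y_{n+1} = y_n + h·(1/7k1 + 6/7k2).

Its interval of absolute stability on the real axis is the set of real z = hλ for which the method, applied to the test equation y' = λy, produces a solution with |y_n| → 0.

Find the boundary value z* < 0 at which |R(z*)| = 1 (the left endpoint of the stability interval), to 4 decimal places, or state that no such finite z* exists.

On y'=λy, z=hλ:
  k1=λy_n ⇒ h·k1=z·y_n;  k2=λ(1+7/9z)y_n ⇒ h·k2=z(1+7/9z)y_n
  y_{n+1}/y_n = 1 + 1/7z + 6/7z(1+7/9z) = 1 + z + 2/3z²
  Hence R(z) = 1 + z + 2/3z².

Need |R(x)|<1, x<0.
x=-0.77: |R|=0.6253
R=1: x+2/3x²=0 ⇒ x=−3/2=-1.5000; min R=1−1/(4·2/3)=0.6250>−1
Confirm numerically:
  x=-1.292: |R|=0.82084 <1
  x=-0.778: |R|=0.62552 <1
  x=-0.730: |R|=0.62527 <1
  x=-0.604: |R|=0.63921 <1
  x=-2.017: |R|=1.69519 >1
  x=-1.617: |R|=1.12613 >1
Interval (-1.5000, 0).

z* = -1.5000.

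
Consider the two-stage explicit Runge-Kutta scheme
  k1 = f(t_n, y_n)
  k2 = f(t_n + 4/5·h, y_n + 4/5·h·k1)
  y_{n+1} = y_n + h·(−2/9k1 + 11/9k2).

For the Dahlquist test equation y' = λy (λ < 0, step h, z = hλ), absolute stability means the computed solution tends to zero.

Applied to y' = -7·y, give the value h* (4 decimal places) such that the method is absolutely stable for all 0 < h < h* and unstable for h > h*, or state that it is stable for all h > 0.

Set f=λy, z=hλ:
  k1=λy_n ⇒ h·k1=z·y_n;  k2=λ(1+4/5z)y_n ⇒ h·k2=z(1+4/5z)y_n
  y_{n+1}/y_n = 1 − 2/9z + 11/9z(1+4/5z) = 1 + z + 44/45z²
  R(z) = 1 + z + 44/45z².

Find x<0 with |R(x)|<1.
x=-1.33: |R|=1.3996
R=1: x+44/45x²=0 ⇒ x=−45/44=-1.0227; min R=1−1/(4·44/45)=0.7443>−1
Confirm numerically:
  x=-1.003: |R|=0.98065 <1
  x=-0.780: |R|=0.81488 <1
  x=-0.742: |R|=0.79633 <1
  x=-1.414: |R|=1.54096 >1
  x=-1.394: |R|=1.50605 >1
  x=-1.389: |R|=1.49745 >1
Stable set (-1.0227, 0).

(-1.0227,0); λ=-7 ⇒ h* = (45/44)/7 = 0.1461.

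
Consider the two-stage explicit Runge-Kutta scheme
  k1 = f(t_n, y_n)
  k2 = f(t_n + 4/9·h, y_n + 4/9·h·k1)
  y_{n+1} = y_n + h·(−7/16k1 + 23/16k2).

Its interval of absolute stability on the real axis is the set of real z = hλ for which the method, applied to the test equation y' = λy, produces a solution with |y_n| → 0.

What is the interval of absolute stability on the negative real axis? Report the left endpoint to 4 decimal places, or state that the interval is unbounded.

(-1.5652, 0).

On y'=λy, z=hλ:
  k1=λy_n ⇒ h·k1=z·y_n;  k2=λ(1+4/9z)y_n ⇒ h·k2=z(1+4/9z)y_n
  y_{n+1}/y_n = 1 − 7/16z + 23/16z(1+4/9z) = 1 + z + 23/36z²
  so R(z) = 1 + z + 23/36z².

Need |R(x)|<1, x<0.
x=-1.26: |R|=0.7543
R=1: x+23/36x²=0 ⇒ x=−36/23=-1.5652; min R=1−1/(4·23/36)=0.6087>−1
Confirm numerically:
  x=-1.147: |R|=0.69353 <1
  x=-0.991: |R|=0.63644 <1
  x=-0.751: |R|=0.60933 <1
  x=-0.718: |R|=0.61136 <1
  x=-2.155: |R|=1.81202 >1
  x=-1.987: |R|=1.53544 >1
Interval (-1.5652, 0).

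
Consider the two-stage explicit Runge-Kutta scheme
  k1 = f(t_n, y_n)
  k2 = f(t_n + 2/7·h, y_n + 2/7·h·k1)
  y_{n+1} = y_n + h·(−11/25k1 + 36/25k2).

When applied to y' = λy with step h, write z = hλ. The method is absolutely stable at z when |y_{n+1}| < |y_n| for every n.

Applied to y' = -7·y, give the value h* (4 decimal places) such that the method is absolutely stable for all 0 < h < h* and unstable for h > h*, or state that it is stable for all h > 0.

(-2.4306,0); λ=-7 ⇒ h* = (175/72)/7 = 0.3472.

With y'=λy (z=hλ):
  k1=λy_n ⇒ h·k1=z·y_n;  k2=λ(1+2/7z)y_n ⇒ h·k2=z(1+2/7z)y_n
  y_{n+1}/y_n = 1 − 11/25z + 36/25z(1+2/7z) = 1 + z + 72/175z²
  so R(z) = 1 + z + 72/175z².

Solve |R(x)|<1 on ℝ⁻.
x=-1.03: |R|=0.4065
R=1: x+72/175x²=0 ⇒ x=−175/72=-2.4306; min R=1−1/(4·72/175)=0.3924>−1
Confirm numerically:
  x=-2.170: |R|=0.76738 <1
  x=-1.714: |R|=0.49469 <1
  x=-1.434: |R|=0.41204 <1
  x=-0.983: |R|=0.41456 <1
  x=-3.022: |R|=1.73536 >1
  x=-2.506: |R|=1.07779 >1
Interval (-2.4306, 0).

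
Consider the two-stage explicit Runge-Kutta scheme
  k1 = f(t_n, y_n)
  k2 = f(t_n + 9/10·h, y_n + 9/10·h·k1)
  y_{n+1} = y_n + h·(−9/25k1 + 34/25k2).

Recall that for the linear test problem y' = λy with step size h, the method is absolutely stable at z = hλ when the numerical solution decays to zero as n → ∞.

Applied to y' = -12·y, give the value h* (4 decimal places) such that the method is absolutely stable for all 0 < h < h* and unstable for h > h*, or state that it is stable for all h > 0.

(-0.8170,0); λ=-12 ⇒ h* = (125/153)/12 = 0.0681.

Test eqn y'=λy, z=hλ:
  k1=λy_n ⇒ h·k1=z·y_n;  k2=λ(1+9/10z)y_n ⇒ h·k2=z(1+9/10z)y_n
  y_{n+1}/y_n = 1 − 9/25z + 34/25z(1+9/10z) = 1 + z + 153/125z²
  Hence R(z) = 1 + z + 153/125z².

Find x<0 with |R(x)|<1.
x=-0.69: |R|=0.8927
R=1: x+153/125x²=0 ⇒ x=−125/153=-0.8170; min R=1−1/(4·153/125)=0.7958>−1
Confirm numerically:
  x=-0.427: |R|=0.79617 <1
  x=-0.402: |R|=0.79580 <1
  x=-0.387: |R|=0.79632 <1
  x=-0.342: |R|=0.80116 <1
  x=-1.257: |R|=1.67698 >1
  x=-0.895: |R|=1.08545 >1
Interval (-0.8170, 0).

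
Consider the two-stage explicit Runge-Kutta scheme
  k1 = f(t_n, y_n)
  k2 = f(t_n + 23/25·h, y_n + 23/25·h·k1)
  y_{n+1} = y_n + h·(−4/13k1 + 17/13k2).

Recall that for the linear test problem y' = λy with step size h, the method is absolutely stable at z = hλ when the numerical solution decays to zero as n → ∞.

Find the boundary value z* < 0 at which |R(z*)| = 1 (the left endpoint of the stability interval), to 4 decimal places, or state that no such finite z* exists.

left endpoint -0.8312.

With y'=λy (z=hλ):
  k1=λy_n ⇒ h·k1=z·y_n;  k2=λ(1+23/25z)y_n ⇒ h·k2=z(1+23/25z)y_n
  y_{n+1}/y_n = 1 − 4/13z + 17/13z(1+23/25z) = 1 + z + 391/325z²
  Hence R(z) = 1 + z + 391/325z².

Need |R(x)|<1, x<0.
x=-1.44: |R|=2.0547
R=1: x+391/325x²=0 ⇒ x=−325/391=-0.8312; min R=1−1/(4·391/325)=0.7922>−1
Confirm numerically:
  x=-0.764: |R|=0.93823 <1
  x=-0.527: |R|=0.80713 <1
  x=-0.412: |R|=0.79222 <1
  x=-0.409: |R|=0.79225 <1
  x=-1.344: |R|=1.82916 >1
  x=-1.142: |R|=1.42701 >1
Interval (-0.8312, 0).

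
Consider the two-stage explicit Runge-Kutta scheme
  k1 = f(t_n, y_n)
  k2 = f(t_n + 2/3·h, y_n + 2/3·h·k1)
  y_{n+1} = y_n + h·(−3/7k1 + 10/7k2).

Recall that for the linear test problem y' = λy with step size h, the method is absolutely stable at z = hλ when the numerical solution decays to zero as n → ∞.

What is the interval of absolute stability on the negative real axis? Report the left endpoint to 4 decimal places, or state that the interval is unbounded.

(-1.0500, 0).

On y'=λy, z=hλ:
  k1=λy_n ⇒ h·k1=z·y_n;  k2=λ(1+2/3z)y_n ⇒ h·k2=z(1+2/3z)y_n
  y_{n+1}/y_n = 1 − 3/7z + 10/7z(1+2/3z) = 1 + z + 20/21z²
  Hence R(z) = 1 + z + 20/21z².

Find x<0 with |R(x)|<1.
x=-0.47: |R|=0.7404
R=1: x+20/21x²=0 ⇒ x=−21/20=-1.0500; min R=1−1/(4·20/21)=0.7375>−1
Confirm numerically:
  x=-0.737: |R|=0.78030 <1
  x=-0.665: |R|=0.75617 <1
  x=-0.495: |R|=0.73836 <1
  x=-0.433: |R|=0.74556 <1
  x=-1.126: |R|=1.08150 >1
  x=-1.074: |R|=1.02455 >1
Interval (-1.0500, 0).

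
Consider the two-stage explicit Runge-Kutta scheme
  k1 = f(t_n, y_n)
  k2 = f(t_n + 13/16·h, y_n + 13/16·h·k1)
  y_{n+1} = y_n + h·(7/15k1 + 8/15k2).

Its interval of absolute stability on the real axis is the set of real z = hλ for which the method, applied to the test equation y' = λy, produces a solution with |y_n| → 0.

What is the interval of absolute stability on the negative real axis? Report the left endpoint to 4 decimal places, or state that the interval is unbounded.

z∈(-2.3077,0).

On y'=λy, z=hλ:
  k1=λy_n ⇒ h·k1=z·y_n;  k2=λ(1+13/16z)y_n ⇒ h·k2=z(1+13/16z)y_n
  y_{n+1}/y_n = 1 + 7/15z + 8/15z(1+13/16z) = 1 + z + 13/30z²
  Hence R(z) = 1 + z + 13/30z².

Boundary: |R(x)|=1, x<0.
x=-1.03: |R|=0.4297
R=1: x+13/30x²=0 ⇒ x=−30/13=-2.3077; min R=1−1/(4·13/30)=0.4231>−1
Confirm numerically:
  x=-2.279: |R|=0.97166 <1
  x=-1.693: |R|=0.54904 <1
  x=-1.113: |R|=0.42380 <1
  x=-2.685: |R|=1.43900 >1
  x=-2.680: |R|=1.43237 >1
  x=-2.525: |R|=1.23777 >1
Interval (-2.3077, 0).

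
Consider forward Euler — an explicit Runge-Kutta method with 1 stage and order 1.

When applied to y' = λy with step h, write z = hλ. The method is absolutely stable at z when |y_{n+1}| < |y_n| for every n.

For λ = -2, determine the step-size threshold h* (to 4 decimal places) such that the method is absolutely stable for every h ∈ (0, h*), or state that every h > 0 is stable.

On y'=λy, z=hλ:
  order 1, 1-stage ⇒ R(z)=1+z
  (e.g. R(-1.05)=-0.05000, |R|=0.05000)

Find x<0 with |R(x)|<1.
x=-1.05: |R|=0.0500
|R(-1.95)|=0.9500 |R(-1.31)|=0.3100 |R(-1.2)|=0.2000
Bisect:
  x_lo=-2.7931 |R|=1.7931  x_hi=-0.1501 |R|=0.8499
  mid=-1.47160 |R|=0.47160 →hi
  mid=-2.13236 |R|=1.13236 →lo
  mid=-1.80198 |R|=0.80198 →hi
  mid=-1.96717 |R|=0.96717 →hi
  mid=-2.04977 |R|=1.04977 →lo
  mid=-2.00847 |R|=1.00847 →lo
  mid=-1.98782 |R|=0.98782 →hi
  ...
  [-2.00008,-1.99992] ⇒ x*=-2.0000
Interval (-2.0000, 0).

(-2.0000,0); λ=-2 ⇒ h* = 1.0000.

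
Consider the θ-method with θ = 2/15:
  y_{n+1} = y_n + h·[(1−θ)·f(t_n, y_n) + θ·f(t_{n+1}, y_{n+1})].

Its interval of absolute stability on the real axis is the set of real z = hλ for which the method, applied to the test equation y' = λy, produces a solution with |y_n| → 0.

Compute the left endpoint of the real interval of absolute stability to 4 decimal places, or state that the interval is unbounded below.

With y'=λy (z=hλ):
  y_{n+1} = y_n + z·[13/15·y_n + 2/15·y_{n+1}] ⇒ (1 − 2/15z)y_{n+1} = (1 + 13/15z)y_n
  R(z) = (1 + 13/15z)/(1 − 2/15z).

Find x<0 with |R(x)|<1.
x=-1.14: |R|=0.0104
R=−1: 1+13/15x = −1+2/15x ⇒ -11/15x=2 ⇒ x=2/(-11/15)=-2.7273
Confirm numerically:
  x=-2.280: |R|=0.74847 <1
  x=-1.916: |R|=0.52613 <1
  x=-1.403: |R|=0.18190 <1
  x=-3.273: |R|=1.27861 >1
  x=-2.985: |R|=1.13519 >1
Interval (-2.7273, 0).

z* = -2.7273.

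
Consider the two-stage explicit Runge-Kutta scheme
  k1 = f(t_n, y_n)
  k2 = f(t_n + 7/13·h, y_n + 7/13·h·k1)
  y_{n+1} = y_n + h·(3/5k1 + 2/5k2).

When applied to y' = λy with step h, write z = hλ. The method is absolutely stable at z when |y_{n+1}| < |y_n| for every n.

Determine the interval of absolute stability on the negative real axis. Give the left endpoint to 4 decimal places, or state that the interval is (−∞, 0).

Set f=λy, z=hλ:
  k1=λy_n ⇒ h·k1=z·y_n;  k2=λ(1+7/13z)y_n ⇒ h·k2=z(1+7/13z)y_n
  y_{n+1}/y_n = 1 + 3/5z + 2/5z(1+7/13z) = 1 + z + 14/65z²
  R(z) = 1 + z + 14/65z².

Solve |R(x)|<1 on ℝ⁻.
x=-0.71: |R|=0.3986
R=1: x+14/65x²=0 ⇒ x=−65/14=-4.6429; min R=1−1/(4·14/65)=-0.1607>−1
Confirm numerically:
  x=-4.202: |R|=0.60100 <1
  x=-3.352: |R|=0.06804 <1
  x=-3.318: |R|=0.05320 <1
  x=-3.156: |R|=0.01070 <1
  x=-5.152: |R|=1.56498 >1
  x=-4.781: |R|=1.14225 >1
  x=-4.663: |R|=1.02023 >1
Interval (-4.6429, 0).

(-4.6429, 0).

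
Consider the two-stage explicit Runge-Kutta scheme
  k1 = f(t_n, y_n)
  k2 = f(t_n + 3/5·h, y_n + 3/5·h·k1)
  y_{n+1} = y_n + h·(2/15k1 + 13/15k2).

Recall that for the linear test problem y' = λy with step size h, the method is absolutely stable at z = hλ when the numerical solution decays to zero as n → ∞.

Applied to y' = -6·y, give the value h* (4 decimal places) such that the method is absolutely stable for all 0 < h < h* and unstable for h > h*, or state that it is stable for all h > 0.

Test eqn y'=λy, z=hλ:
  k1=λy_n ⇒ h·k1=z·y_n;  k2=λ(1+3/5z)y_n ⇒ h·k2=z(1+3/5z)y_n
  y_{n+1}/y_n = 1 + 2/15z + 13/15z(1+3/5z) = 1 + z + 13/25z²
  so R(z) = 1 + z + 13/25z².

Boundary: |R(x)|=1, x<0.
x=-1.63: |R|=0.7516
R=1: x+13/25x²=0 ⇒ x=−25/13=-1.9231; min R=1−1/(4·13/25)=0.5192>−1
Confirm numerically:
  x=-1.840: |R|=0.92051 <1
  x=-1.676: |R|=0.78467 <1
  x=-1.487: |R|=0.66281 <1
  x=-1.413: |R|=0.62522 <1
  x=-2.179: |R|=1.28998 >1
  x=-2.141: |R|=1.24262 >1
Interval (-1.9231, 0).

(-1.9231,0); λ=-6 ⇒ h* = (25/13)/6 = 0.3205.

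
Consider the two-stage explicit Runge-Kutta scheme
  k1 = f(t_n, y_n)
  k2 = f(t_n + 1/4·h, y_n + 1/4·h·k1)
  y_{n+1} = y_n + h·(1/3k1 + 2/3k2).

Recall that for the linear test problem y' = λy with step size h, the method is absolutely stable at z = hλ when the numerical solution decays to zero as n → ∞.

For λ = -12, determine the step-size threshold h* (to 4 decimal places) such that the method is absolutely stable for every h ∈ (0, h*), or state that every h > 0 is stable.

With y'=λy (z=hλ):
  k1=λy_n ⇒ h·k1=z·y_n;  k2=λ(1+1/4z)y_n ⇒ h·k2=z(1+1/4z)y_n
  y_{n+1}/y_n = 1 + 1/3z + 2/3z(1+1/4z) = 1 + z + 1/6z²
  R(z) = 1 + z + 1/6z².

Find x<0 with |R(x)|<1.
x=-1.65: |R|=0.1963
R=1: x+1/6x²=0 ⇒ x=−6=-6.0000; min R=1−1/(4·1/6)=-0.5000>−1
Confirm numerically:
  x=-5.519: |R|=0.55756 <1
  x=-3.913: |R|=0.36107 <1
  x=-3.736: |R|=0.40972 <1
  x=-2.420: |R|=0.44393 <1
  x=-6.560: |R|=1.61227 >1
  x=-6.245: |R|=1.25500 >1
Stable set (-6.0000, 0).

(-6.0000,0); λ=-12 ⇒ h* = (6)/12 = 0.5000.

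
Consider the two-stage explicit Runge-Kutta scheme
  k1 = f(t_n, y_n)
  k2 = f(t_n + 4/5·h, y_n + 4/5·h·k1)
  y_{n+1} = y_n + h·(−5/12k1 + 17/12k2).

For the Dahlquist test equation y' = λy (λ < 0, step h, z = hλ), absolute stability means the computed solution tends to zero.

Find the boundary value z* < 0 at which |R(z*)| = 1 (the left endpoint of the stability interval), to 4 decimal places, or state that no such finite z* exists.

left endpoint -0.8824.

Set f=λy, z=hλ:
  k1=λy_n ⇒ h·k1=z·y_n;  k2=λ(1+4/5z)y_n ⇒ h·k2=z(1+4/5z)y_n
  y_{n+1}/y_n = 1 − 5/12z + 17/12z(1+4/5z) = 1 + z + 17/15z²
  so R(z) = 1 + z + 17/15z².

Boundary: |R(x)|=1, x<0.
x=-1.36: |R|=1.7362
R=1: x+17/15x²=0 ⇒ x=−15/17=-0.8824; min R=1−1/(4·17/15)=0.7794>−1
Confirm numerically:
  x=-0.533: |R|=0.78897 <1
  x=-0.468: |R|=0.78023 <1
  x=-0.456: |R|=0.77966 <1
  x=-0.393: |R|=0.78204 <1
  x=-1.384: |R|=1.78685 >1
  x=-1.272: |R|=1.56172 >1
So |R|<1 on (-0.8824, 0).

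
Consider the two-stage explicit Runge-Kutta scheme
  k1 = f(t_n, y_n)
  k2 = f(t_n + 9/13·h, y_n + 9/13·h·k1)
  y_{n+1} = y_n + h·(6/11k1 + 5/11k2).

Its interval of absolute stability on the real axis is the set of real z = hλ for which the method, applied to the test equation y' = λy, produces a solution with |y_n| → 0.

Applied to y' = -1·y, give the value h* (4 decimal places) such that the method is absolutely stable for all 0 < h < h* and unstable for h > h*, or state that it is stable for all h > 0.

(-3.1778,0); λ=-1 ⇒ h* = (143/45)/1 = 3.1778.

With y'=λy (z=hλ):
  k1=λy_n ⇒ h·k1=z·y_n;  k2=λ(1+9/13z)y_n ⇒ h·k2=z(1+9/13z)y_n
  y_{n+1}/y_n = 1 + 6/11z + 5/11z(1+9/13z) = 1 + z + 45/143z²
  so R(z) = 1 + z + 45/143z².

Find x<0 with |R(x)|<1.
x=-0.54: |R|=0.5518
R=1: x+45/143x²=0 ⇒ x=−143/45=-3.1778; min R=1−1/(4·45/143)=0.2056>−1
Confirm numerically:
  x=-3.043: |R|=0.87094 <1
  x=-2.184: |R|=0.31700 <1
  x=-1.896: |R|=0.23524 <1
  x=-1.649: |R|=0.20669 <1
  x=-3.772: |R|=1.70534 >1
  x=-3.389: |R|=1.22526 >1
Interval (-3.1778, 0).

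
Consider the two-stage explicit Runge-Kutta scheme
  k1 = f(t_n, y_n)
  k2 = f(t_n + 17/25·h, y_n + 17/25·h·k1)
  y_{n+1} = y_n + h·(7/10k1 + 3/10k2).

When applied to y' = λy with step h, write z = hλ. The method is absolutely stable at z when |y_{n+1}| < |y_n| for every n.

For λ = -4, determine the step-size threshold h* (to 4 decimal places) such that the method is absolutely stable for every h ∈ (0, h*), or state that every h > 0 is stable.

(-4.9020,0); λ=-4 ⇒ h* = (250/51)/4 = 1.2255.

Set f=λy, z=hλ:
  k1=λy_n ⇒ h·k1=z·y_n;  k2=λ(1+17/25z)y_n ⇒ h·k2=z(1+17/25z)y_n
  y_{n+1}/y_n = 1 + 7/10z + 3/10z(1+17/25z) = 1 + z + 51/250z²
  Hence R(z) = 1 + z + 51/250z².

Boundary: |R(x)|=1, x<0.
x=-1.26: |R|=0.0639
R=1: x+51/250x²=0 ⇒ x=−250/51=-4.9020; min R=1−1/(4·51/250)=-0.2255>−1
Confirm numerically:
  x=-4.263: |R|=0.44433 <1
  x=-4.206: |R|=0.40285 <1
  x=-2.532: |R|=0.22415 <1
  x=-1.977: |R|=0.17966 <1
  x=-5.443: |R|=1.60075 >1
  x=-5.119: |R|=1.22665 >1
Interval (-4.9020, 0).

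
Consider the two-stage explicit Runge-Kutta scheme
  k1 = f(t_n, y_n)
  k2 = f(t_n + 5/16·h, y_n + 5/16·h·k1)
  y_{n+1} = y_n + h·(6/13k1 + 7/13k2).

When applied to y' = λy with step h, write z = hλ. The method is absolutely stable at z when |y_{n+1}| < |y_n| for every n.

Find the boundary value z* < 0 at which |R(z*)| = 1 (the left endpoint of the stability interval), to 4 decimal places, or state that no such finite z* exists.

left endpoint -5.9429.

On y'=λy, z=hλ:
  k1=λy_n ⇒ h·k1=z·y_n;  k2=λ(1+5/16z)y_n ⇒ h·k2=z(1+5/16z)y_n
  y_{n+1}/y_n = 1 + 6/13z + 7/13z(1+5/16z) = 1 + z + 35/208z²
  R(z) = 1 + z + 35/208z².

Boundary: |R(x)|=1, x<0.
x=-1.37: |R|=0.0542
R=1: x+35/208x²=0 ⇒ x=−208/35=-5.9429; min R=1−1/(4·35/208)=-0.4857>−1
Confirm numerically:
  x=-5.526: |R|=0.61238 <1
  x=-3.883: |R|=0.34589 <1
  x=-3.270: |R|=0.47071 <1
  x=-6.289: |R|=1.36630 >1
  x=-6.213: |R|=1.28242 >1
  x=-6.203: |R|=1.27153 >1
So |R|<1 on (-5.9429, 0).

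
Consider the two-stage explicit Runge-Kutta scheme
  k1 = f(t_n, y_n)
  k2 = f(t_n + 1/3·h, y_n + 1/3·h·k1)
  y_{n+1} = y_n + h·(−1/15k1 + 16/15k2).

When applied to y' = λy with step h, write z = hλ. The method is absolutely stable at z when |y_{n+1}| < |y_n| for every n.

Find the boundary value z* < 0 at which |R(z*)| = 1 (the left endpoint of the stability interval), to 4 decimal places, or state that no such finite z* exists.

On y'=λy, z=hλ:
  k1=λy_n ⇒ h·k1=z·y_n;  k2=λ(1+1/3z)y_n ⇒ h·k2=z(1+1/3z)y_n
  y_{n+1}/y_n = 1 − 1/15z + 16/15z(1+1/3z) = 1 + z + 16/45z²
  Hence R(z) = 1 + z + 16/45z².

Solve |R(x)|<1 on ℝ⁻.
x=-1.48: |R|=0.2988
R=1: x+16/45x²=0 ⇒ x=−45/16=-2.8125; min R=1−1/(4·16/45)=0.2969>−1
Confirm numerically:
  x=-1.797: |R|=0.35116 <1
  x=-1.741: |R|=0.33672 <1
  x=-1.641: |R|=0.31647 <1
  x=-1.188: |R|=0.31381 <1
  x=-3.377: |R|=1.67780 >1
  x=-3.288: |R|=1.55589 >1
  x=-3.125: |R|=1.34722 >1
So |R|<1 on (-2.8125, 0).

z* = -2.8125.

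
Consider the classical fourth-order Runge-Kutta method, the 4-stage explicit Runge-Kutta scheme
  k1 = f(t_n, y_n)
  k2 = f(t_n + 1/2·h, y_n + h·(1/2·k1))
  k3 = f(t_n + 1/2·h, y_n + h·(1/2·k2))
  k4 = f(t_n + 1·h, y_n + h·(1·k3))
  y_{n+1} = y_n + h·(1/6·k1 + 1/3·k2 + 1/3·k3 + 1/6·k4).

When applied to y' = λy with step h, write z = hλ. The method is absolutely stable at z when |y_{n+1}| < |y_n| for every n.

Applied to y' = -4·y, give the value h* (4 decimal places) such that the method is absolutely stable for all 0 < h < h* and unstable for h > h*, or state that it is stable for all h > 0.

On y'=λy, z=hλ:
  order 4, 4-stage ⇒ R(z)=1+z+z^2/2+z^3/6+z^4/24
  (e.g. R(-0.32)=0.72618, |R|=0.72618)

Find x<0 with |R(x)|<1.
x=-0.32: |R|=0.7262
|R(-2.66)|=0.8270 |R(-2.56)|=0.7102 |R(-2.03)|=0.3438
Bisect:
  x_lo=-3.1244 |R|=1.6438  x_hi=-0.2288 |R|=0.7955
  mid=-1.67661 |R|=0.27265 →hi
  mid=-2.40051 |R|=0.55882 →hi
  mid=-2.76247 |R|=0.96613 →hi
  mid=-2.94344 |R|=1.26583 →lo
  mid=-2.85296 |R|=1.10690 →lo
  mid=-2.80771 |R|=1.03433 →lo
  mid=-2.78509 |R|=0.99969 →hi
  mid=-2.79640 |R|=1.01688 →lo
  mid=-2.79075 |R|=1.00825 →lo
  mid=-2.78792 |R|=1.00396 →lo
  ...
  [-2.78544,-2.78527] ⇒ x*=-2.7853
Interval (-2.7853, 0).

(-2.7853,0); λ=-4 ⇒ h* = 0.6963.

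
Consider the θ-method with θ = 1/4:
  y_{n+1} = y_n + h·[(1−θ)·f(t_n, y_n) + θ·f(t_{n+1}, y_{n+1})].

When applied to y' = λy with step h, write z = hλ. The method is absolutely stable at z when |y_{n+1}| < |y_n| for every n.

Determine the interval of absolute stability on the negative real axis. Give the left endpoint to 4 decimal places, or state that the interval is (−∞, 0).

Test eqn y'=λy, z=hλ:
  y_{n+1} = y_n + z·[3/4·y_n + 1/4·y_{n+1}] ⇒ (1 − 1/4z)y_{n+1} = (1 + 3/4z)y_n
  R(z) = (1 + 3/4z)/(1 − 1/4z).

Find x<0 with |R(x)|<1.
x=-1.59: |R|=0.1377
R=−1: 1+3/4x = −1+1/4x ⇒ -1/2x=2 ⇒ x=2/(-1/2)=-4.0000
Confirm numerically:
  x=-3.357: |R|=0.82520 <1
  x=-2.962: |R|=0.70181 <1
  x=-2.690: |R|=0.60837 <1
  x=-4.455: |R|=1.10763 >1
  x=-4.149: |R|=1.03657 >1
  x=-4.040: |R|=1.00995 >1
Stable set (-4.0000, 0).

z∈(-4.0000,0).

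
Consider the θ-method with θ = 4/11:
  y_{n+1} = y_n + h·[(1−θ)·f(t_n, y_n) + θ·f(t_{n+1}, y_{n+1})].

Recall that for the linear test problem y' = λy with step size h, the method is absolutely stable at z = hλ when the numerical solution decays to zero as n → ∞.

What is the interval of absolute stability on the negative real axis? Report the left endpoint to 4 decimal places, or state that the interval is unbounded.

(-7.3333, 0).

Test eqn y'=λy, z=hλ:
  y_{n+1} = y_n + z·[7/11·y_n + 4/11·y_{n+1}] ⇒ (1 − 4/11z)y_{n+1} = (1 + 7/11z)y_n
  ⇒ R(z) = (1 + 7/11z)/(1 − 4/11z).

Solve |R(x)|<1 on ℝ⁻.
x=-1.66: |R|=0.0351
R=−1: 1+7/11x = −1+4/11x ⇒ -3/11x=2 ⇒ x=2/(-3/11)=-7.3333
Confirm numerically:
  x=-5.823: |R|=0.86787 <1
  x=-3.510: |R|=0.54193 <1
  x=-3.064: |R|=0.44926 <1
  x=-7.697: |R|=1.02611 >1
  x=-7.611: |R|=1.02010 >1
So |R|<1 on (-7.3333, 0).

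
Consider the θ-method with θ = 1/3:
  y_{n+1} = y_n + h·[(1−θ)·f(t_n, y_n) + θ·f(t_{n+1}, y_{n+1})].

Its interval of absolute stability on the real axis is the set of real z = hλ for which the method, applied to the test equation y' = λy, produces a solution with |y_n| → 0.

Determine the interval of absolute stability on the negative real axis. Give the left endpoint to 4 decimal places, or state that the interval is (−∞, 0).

(-6.0000, 0).

Test eqn y'=λy, z=hλ:
  y_{n+1} = y_n + z·[2/3·y_n + 1/3·y_{n+1}] ⇒ (1 − 1/3z)y_{n+1} = (1 + 2/3z)y_n
  R(z) = (1 + 2/3z)/(1 − 1/3z).

Boundary: |R(x)|=1, x<0.
x=-0.5: |R|=0.5714
R=−1: 1+2/3x = −1+1/3x ⇒ -1/3x=2 ⇒ x=2/(-1/3)=-6.0000
Confirm numerically:
  x=-5.183: |R|=0.90016 <1
  x=-3.719: |R|=0.66051 <1
  x=-3.012: |R|=0.50299 <1
  x=-6.426: |R|=1.04519 >1
  x=-6.396: |R|=1.04215 >1
  x=-6.325: |R|=1.03485 >1
So |R|<1 on (-6.0000, 0).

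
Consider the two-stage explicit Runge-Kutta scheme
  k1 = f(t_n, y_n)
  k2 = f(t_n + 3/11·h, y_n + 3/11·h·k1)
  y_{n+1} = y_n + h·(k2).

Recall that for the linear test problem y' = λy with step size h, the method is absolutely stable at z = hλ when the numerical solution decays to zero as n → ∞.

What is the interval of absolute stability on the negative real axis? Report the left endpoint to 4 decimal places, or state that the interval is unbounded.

z∈(-3.6667,0).

On y'=λy, z=hλ:
  k1=λy_n ⇒ h·k1=z·y_n;  k2=λ(1+3/11z)y_n ⇒ h·k2=z(1+3/11z)y_n
  y_{n+1}/y_n = 1 + z(1+3/11z) = 1 + z + 3/11z²
  ⇒ R(z) = 1 + z + 3/11z².

Boundary: |R(x)|=1, x<0.
x=-0.33: |R|=0.6997
R=1: x+3/11x²=0 ⇒ x=−11/3=-3.6667; min R=1−1/(4·3/11)=0.0833>−1
Confirm numerically:
  x=-3.607: |R|=0.94130 <1
  x=-3.576: |R|=0.91158 <1
  x=-2.824: |R|=0.35099 <1
  x=-2.286: |R|=0.13922 <1
  x=-4.026: |R|=1.39455 >1
  x=-3.802: |R|=1.14033 >1
  x=-3.713: |R|=1.04692 >1
So |R|<1 on (-3.6667, 0).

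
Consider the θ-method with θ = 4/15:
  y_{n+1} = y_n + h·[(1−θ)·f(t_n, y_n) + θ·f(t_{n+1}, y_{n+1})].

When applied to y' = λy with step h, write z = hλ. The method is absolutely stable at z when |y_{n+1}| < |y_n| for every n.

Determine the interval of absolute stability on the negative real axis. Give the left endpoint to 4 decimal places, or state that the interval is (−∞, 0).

Set f=λy, z=hλ:
  y_{n+1} = y_n + z·[11/15·y_n + 4/15·y_{n+1}] ⇒ (1 − 4/15z)y_{n+1} = (1 + 11/15z)y_n
  R(z) = (1 + 11/15z)/(1 − 4/15z).

Need |R(x)|<1, x<0.
x=-0.87: |R|=0.2938
R=−1: 1+11/15x = −1+4/15x ⇒ -7/15x=2 ⇒ x=2/(-7/15)=-4.2857
Confirm numerically:
  x=-3.714: |R|=0.86596 <1
  x=-3.188: |R|=0.72312 <1
  x=-2.679: |R|=0.56265 <1
  x=-2.544: |R|=0.51573 <1
  x=-4.764: |R|=1.09831 >1
  x=-4.687: |R|=1.08323 >1
Stable set (-4.2857, 0).

(-4.2857, 0).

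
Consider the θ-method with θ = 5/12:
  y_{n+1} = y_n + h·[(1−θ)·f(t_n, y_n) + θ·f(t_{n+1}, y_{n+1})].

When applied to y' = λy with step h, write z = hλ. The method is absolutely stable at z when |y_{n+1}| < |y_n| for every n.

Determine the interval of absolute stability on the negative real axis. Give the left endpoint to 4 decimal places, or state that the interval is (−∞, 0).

With y'=λy (z=hλ):
  y_{n+1} = y_n + z·[7/12·y_n + 5/12·y_{n+1}] ⇒ (1 − 5/12z)y_{n+1} = (1 + 7/12z)y_n
  so R(z) = (1 + 7/12z)/(1 − 5/12z).

Find x<0 with |R(x)|<1.
x=-1.78: |R|=0.0220
R=−1: 1+7/12x = −1+5/12x ⇒ -1/6x=2 ⇒ x=2/(-1/6)=-12.0000
Confirm numerically:
  x=-11.724: |R|=0.99218 <1
  x=-9.779: |R|=0.92705 <1
  x=-9.436: |R|=0.91335 <1
  x=-12.073: |R|=1.00202 >1
  x=-12.033: |R|=1.00091 >1
So |R|<1 on (-12.0000, 0).

(-12.0000, 0).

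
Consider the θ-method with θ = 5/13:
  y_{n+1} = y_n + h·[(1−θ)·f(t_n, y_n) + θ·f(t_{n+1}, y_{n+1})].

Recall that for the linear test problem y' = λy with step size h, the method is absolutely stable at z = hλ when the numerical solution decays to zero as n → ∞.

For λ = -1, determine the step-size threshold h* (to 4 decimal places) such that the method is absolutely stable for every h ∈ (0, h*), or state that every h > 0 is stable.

(-8.6667,0); λ=-1 ⇒ h* = (26/3)/1 = 8.6667.

Test eqn y'=λy, z=hλ:
  y_{n+1} = y_n + z·[8/13·y_n + 5/13·y_{n+1}] ⇒ (1 − 5/13z)y_{n+1} = (1 + 8/13z)y_n
  ⇒ R(z) = (1 + 8/13z)/(1 − 5/13z).

Boundary: |R(x)|=1, x<0.
x=-1.53: |R|=0.0368
R=−1: 1+8/13x = −1+5/13x ⇒ -3/13x=2 ⇒ x=2/(-3/13)=-8.6667
Confirm numerically:
  x=-7.718: |R|=0.94483 <1
  x=-6.269: |R|=0.83779 <1
  x=-5.686: |R|=0.78417 <1
  x=-3.559: |R|=0.50242 <1
  x=-9.029: |R|=1.01869 >1
  x=-8.731: |R|=1.00341 >1
  x=-8.701: |R|=1.00182 >1
Interval (-8.6667, 0).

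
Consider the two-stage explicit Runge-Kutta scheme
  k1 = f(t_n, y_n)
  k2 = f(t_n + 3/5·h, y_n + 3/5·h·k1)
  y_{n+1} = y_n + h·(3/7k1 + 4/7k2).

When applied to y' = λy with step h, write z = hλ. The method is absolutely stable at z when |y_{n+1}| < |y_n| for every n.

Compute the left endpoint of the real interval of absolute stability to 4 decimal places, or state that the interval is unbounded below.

With y'=λy (z=hλ):
  k1=λy_n ⇒ h·k1=z·y_n;  k2=λ(1+3/5z)y_n ⇒ h·k2=z(1+3/5z)y_n
  y_{n+1}/y_n = 1 + 3/7z + 4/7z(1+3/5z) = 1 + z + 12/35z²
  so R(z) = 1 + z + 12/35z².

Need |R(x)|<1, x<0.
x=-0.83: |R|=0.4062
R=1: x+12/35x²=0 ⇒ x=−35/12=-2.9167; min R=1−1/(4·12/35)=0.2708>−1
Confirm numerically:
  x=-2.452: |R|=0.60936 <1
  x=-2.222: |R|=0.47078 <1
  x=-2.035: |R|=0.38485 <1
  x=-3.353: |R|=1.50161 >1
  x=-3.239: |R|=1.35796 >1
So |R|<1 on (-2.9167, 0).

z* = -2.9167.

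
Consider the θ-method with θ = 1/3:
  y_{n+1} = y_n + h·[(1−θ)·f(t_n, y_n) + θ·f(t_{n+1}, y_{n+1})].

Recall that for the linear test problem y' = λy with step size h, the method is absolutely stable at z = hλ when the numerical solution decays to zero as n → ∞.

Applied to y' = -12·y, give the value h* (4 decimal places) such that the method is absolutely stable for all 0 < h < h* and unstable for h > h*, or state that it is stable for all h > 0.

On y'=λy, z=hλ:
  y_{n+1} = y_n + z·[2/3·y_n + 1/3·y_{n+1}] ⇒ (1 − 1/3z)y_{n+1} = (1 + 2/3z)y_n
  R(z) = (1 + 2/3z)/(1 − 1/3z).

Boundary: |R(x)|=1, x<0.
x=-0.55: |R|=0.5352
R=−1: 1+2/3x = −1+1/3x ⇒ -1/3x=2 ⇒ x=2/(-1/3)=-6.0000
Confirm numerically:
  x=-5.582: |R|=0.95129 <1
  x=-4.960: |R|=0.86935 <1
  x=-2.929: |R|=0.48204 <1
  x=-2.520: |R|=0.36957 <1
  x=-6.278: |R|=1.02996 >1
  x=-6.144: |R|=1.01575 >1
  x=-6.141: |R|=1.01543 >1
Stable set (-6.0000, 0).

(-6.0000,0); λ=-12 ⇒ h* = (6)/12 = 0.5000.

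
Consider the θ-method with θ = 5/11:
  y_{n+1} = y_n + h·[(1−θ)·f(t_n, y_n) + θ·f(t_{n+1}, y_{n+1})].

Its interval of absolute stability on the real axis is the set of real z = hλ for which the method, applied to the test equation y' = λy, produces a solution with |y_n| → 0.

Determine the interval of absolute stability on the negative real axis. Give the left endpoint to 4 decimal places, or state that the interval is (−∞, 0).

Test eqn y'=λy, z=hλ:
  y_{n+1} = y_n + z·[6/11·y_n + 5/11·y_{n+1}] ⇒ (1 − 5/11z)y_{n+1} = (1 + 6/11z)y_n
  Hence R(z) = (1 + 6/11z)/(1 − 5/11z).

Boundary: |R(x)|=1, x<0.
x=-0.33: |R|=0.7130
R=−1: 1+6/11x = −1+5/11x ⇒ -1/11x=2 ⇒ x=2/(-1/11)=-22.0000
Confirm numerically:
  x=-21.198: |R|=0.99314 <1
  x=-13.718: |R|=0.89594 <1
  x=-11.970: |R|=0.85843 <1
  x=-22.517: |R|=1.00418 >1
  x=-22.472: |R|=1.00383 >1
  x=-22.027: |R|=1.00022 >1
So |R|<1 on (-22.0000, 0).

z∈(-22.0000,0).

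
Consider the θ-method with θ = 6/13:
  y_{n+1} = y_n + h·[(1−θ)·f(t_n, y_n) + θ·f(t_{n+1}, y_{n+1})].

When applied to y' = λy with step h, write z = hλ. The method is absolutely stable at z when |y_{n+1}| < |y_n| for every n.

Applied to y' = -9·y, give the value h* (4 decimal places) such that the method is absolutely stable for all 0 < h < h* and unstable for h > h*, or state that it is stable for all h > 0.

(-26.0000,0); λ=-9 ⇒ h* = (26)/9 = 2.8889.

With y'=λy (z=hλ):
  y_{n+1} = y_n + z·[7/13·y_n + 6/13·y_{n+1}] ⇒ (1 − 6/13z)y_{n+1} = (1 + 7/13z)y_n
  so R(z) = (1 + 7/13z)/(1 − 6/13z).

Need |R(x)|<1, x<0.
x=-0.75: |R|=0.4429
R=−1: 1+7/13x = −1+6/13x ⇒ -1/13x=2 ⇒ x=2/(-1/13)=-26.0000
Confirm numerically:
  x=-24.942: |R|=0.99350 <1
  x=-24.033: |R|=0.98749 <1
  x=-21.318: |R|=0.96677 <1
  x=-12.201: |R|=0.83993 <1
  x=-26.483: |R|=1.00281 >1
  x=-26.464: |R|=1.00270 >1
Stable set (-26.0000, 0).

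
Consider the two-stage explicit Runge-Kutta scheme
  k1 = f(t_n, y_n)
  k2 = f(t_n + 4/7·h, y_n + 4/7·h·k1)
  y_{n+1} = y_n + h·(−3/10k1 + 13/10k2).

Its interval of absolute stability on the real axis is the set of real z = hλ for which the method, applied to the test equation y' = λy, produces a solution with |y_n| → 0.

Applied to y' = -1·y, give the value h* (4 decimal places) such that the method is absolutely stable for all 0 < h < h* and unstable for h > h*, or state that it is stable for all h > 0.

Set f=λy, z=hλ:
  k1=λy_n ⇒ h·k1=z·y_n;  k2=λ(1+4/7z)y_n ⇒ h·k2=z(1+4/7z)y_n
  y_{n+1}/y_n = 1 − 3/10z + 13/10z(1+4/7z) = 1 + z + 26/35z²
  Hence R(z) = 1 + z + 26/35z².

Boundary: |R(x)|=1, x<0.
x=-0.72: |R|=0.6651
R=1: x+26/35x²=0 ⇒ x=−35/26=-1.3462; min R=1−1/(4·26/35)=0.6635>−1
Confirm numerically:
  x=-1.200: |R|=0.86971 <1
  x=-1.154: |R|=0.83527 <1
  x=-0.975: |R|=0.73118 <1
  x=-0.605: |R|=0.66690 <1
  x=-1.845: |R|=1.68370 >1
  x=-1.781: |R|=1.57531 >1
  x=-1.422: |R|=1.08012 >1
Stable set (-1.3462, 0).

(-1.3462,0); λ=-1 ⇒ h* = (35/26)/1 = 1.3462.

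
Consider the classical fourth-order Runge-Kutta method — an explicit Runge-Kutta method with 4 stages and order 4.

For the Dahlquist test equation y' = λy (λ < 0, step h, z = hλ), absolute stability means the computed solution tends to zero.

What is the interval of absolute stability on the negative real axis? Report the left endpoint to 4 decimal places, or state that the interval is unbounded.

(-2.7853, 0).

Set f=λy, z=hλ:
  order 4, 4-stage ⇒ R(z)=1+z+z^2/2+z^3/6+z^4/24
  (e.g. R(-1.28)=0.30152, |R|=0.30152)

Need |R(x)|<1, x<0.
x=-1.28: |R|=0.3015
|R(-3.15)|=1.7043 |R(-2.86)|=1.1186 |R(-0.65)|=0.5229
Bisect:
  x_lo=-3.6649 |R|=3.3637  x_hi=-0.1851 |R|=0.8311
  mid=-1.92500 |R|=0.31108 →hi
  mid=-2.79497 |R|=1.01469 →lo
  mid=-2.35999 |R|=0.52660 →hi
  mid=-2.57748 |R|=0.72930 →hi
  mid=-2.68623 |R|=0.86062 →hi
  mid=-2.74060 |R|=0.93468 →hi
  mid=-2.76778 |R|=0.97392 →hi
  mid=-2.78138 |R|=0.99411 →hi
  mid=-2.78817 |R|=1.00435 →lo
  mid=-2.78478 |R|=0.99922 →hi
  ...
  [-2.78541,-2.78520] ⇒ x*=-2.7853
So |R|<1 on (-2.7853, 0).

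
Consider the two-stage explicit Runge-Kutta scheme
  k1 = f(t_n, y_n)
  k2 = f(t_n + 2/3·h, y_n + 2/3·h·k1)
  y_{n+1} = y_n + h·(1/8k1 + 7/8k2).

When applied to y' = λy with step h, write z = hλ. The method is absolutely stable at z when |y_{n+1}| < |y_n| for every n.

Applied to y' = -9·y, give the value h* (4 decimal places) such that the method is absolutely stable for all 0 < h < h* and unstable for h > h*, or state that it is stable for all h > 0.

Test eqn y'=λy, z=hλ:
  k1=λy_n ⇒ h·k1=z·y_n;  k2=λ(1+2/3z)y_n ⇒ h·k2=z(1+2/3z)y_n
  y_{n+1}/y_n = 1 + 1/8z + 7/8z(1+2/3z) = 1 + z + 7/12z²
  so R(z) = 1 + z + 7/12z².

Need |R(x)|<1, x<0.
x=-0.45: |R|=0.6681
R=1: x+7/12x²=0 ⇒ x=−12/7=-1.7143; min R=1−1/(4·7/12)=0.5714>−1
Confirm numerically:
  x=-1.693: |R|=0.97898 <1
  x=-1.484: |R|=0.80065 <1
  x=-0.996: |R|=0.58268 <1
  x=-0.988: |R|=0.58142 <1
  x=-1.897: |R|=1.20219 >1
  x=-1.838: |R|=1.13264 >1
So |R|<1 on (-1.7143, 0).

(-1.7143,0); λ=-9 ⇒ h* = (12/7)/9 = 0.1905.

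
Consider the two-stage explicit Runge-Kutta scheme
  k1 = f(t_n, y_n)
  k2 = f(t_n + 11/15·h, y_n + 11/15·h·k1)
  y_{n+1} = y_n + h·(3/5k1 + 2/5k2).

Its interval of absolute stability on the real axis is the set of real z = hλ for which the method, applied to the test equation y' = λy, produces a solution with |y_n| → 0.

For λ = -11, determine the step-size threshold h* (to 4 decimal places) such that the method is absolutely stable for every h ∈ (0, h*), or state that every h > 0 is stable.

Test eqn y'=λy, z=hλ:
  k1=λy_n ⇒ h·k1=z·y_n;  k2=λ(1+11/15z)y_n ⇒ h·k2=z(1+11/15z)y_n
  y_{n+1}/y_n = 1 + 3/5z + 2/5z(1+11/15z) = 1 + z + 22/75z²
  so R(z) = 1 + z + 22/75z².

Need |R(x)|<1, x<0.
x=-0.64: |R|=0.4801
R=1: x+22/75x²=0 ⇒ x=−75/22=-3.4091; min R=1−1/(4·22/75)=0.1477>−1
Confirm numerically:
  x=-3.324: |R|=0.91703 <1
  x=-2.847: |R|=0.53059 <1
  x=-1.989: |R|=0.17146 <1
  x=-1.682: |R|=0.14788 <1
  x=-3.935: |R|=1.60704 >1
  x=-3.898: |R|=1.55903 >1
  x=-3.811: |R|=1.44929 >1
Interval (-3.4091, 0).

(-3.4091,0); λ=-11 ⇒ h* = (75/22)/11 = 0.3099.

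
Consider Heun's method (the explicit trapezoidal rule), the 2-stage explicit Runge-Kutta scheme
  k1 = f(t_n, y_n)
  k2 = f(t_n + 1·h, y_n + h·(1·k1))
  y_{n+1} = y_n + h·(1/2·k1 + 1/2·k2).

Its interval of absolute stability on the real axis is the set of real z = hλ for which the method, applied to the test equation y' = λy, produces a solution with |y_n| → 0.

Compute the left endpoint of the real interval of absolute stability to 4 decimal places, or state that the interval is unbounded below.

z* = -2.0000.

With y'=λy (z=hλ):
  order 2, 2-stage ⇒ R(z)=1+z+z^2/2
  (e.g. R(-0.55)=0.60125, |R|=0.60125)

Need |R(x)|<1, x<0.
x=-0.55: |R|=0.6013
|R(-2.21)|=1.2320 |R(-1.69)|=0.7380 |R(-1.01)|=0.5000
Bisect:
  x_lo=-2.7517 |R|=2.0342  x_hi=-0.0911 |R|=0.9131
  mid=-1.42140 |R|=0.58879 →hi
  mid=-2.08655 |R|=1.09030 →lo
  mid=-1.75398 |R|=0.78424 →hi
  mid=-1.92026 |R|=0.92344 →hi
  mid=-2.00341 |R|=1.00341 →lo
  mid=-1.96184 |R|=0.96256 →hi
  mid=-1.98262 |R|=0.98277 →hi
  mid=-1.99301 |R|=0.99304 →hi
  ...
  [-2.00016,-2.00000] ⇒ x*=-2.0000
Stable set (-2.0000, 0).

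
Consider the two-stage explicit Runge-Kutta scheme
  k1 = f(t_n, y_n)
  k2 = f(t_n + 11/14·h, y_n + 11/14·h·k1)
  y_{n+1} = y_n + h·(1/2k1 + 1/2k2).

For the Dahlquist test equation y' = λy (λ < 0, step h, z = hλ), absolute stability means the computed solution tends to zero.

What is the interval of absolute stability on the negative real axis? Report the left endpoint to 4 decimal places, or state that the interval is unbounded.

(-2.5455, 0).

Test eqn y'=λy, z=hλ:
  k1=λy_n ⇒ h·k1=z·y_n;  k2=λ(1+11/14z)y_n ⇒ h·k2=z(1+11/14z)y_n
  y_{n+1}/y_n = 1 + 1/2z + 1/2z(1+11/14z) = 1 + z + 11/28z²
  ⇒ R(z) = 1 + z + 11/28z².

Find x<0 with |R(x)|<1.
x=-0.51: |R|=0.5922
R=1: x+11/28x²=0 ⇒ x=−28/11=-2.5455; min R=1−1/(4·11/28)=0.3636>−1
Confirm numerically:
  x=-2.313: |R|=0.78877 <1
  x=-1.332: |R|=0.36502 <1
  x=-1.106: |R|=0.37456 <1
  x=-1.028: |R|=0.38717 <1
  x=-3.111: |R|=1.69120 >1
  x=-2.907: |R|=1.41290 >1
  x=-2.610: |R|=1.06618 >1
Interval (-2.5455, 0).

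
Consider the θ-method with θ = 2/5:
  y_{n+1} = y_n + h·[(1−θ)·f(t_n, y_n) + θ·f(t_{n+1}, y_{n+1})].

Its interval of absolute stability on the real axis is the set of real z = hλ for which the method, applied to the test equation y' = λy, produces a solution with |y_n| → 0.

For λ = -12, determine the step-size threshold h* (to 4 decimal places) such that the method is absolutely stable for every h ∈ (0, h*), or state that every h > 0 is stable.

On y'=λy, z=hλ:
  y_{n+1} = y_n + z·[3/5·y_n + 2/5·y_{n+1}] ⇒ (1 − 2/5z)y_{n+1} = (1 + 3/5z)y_n
  Hence R(z) = (1 + 3/5z)/(1 − 2/5z).

Boundary: |R(x)|=1, x<0.
x=-0.41: |R|=0.6478
R=−1: 1+3/5x = −1+2/5x ⇒ -1/5x=2 ⇒ x=2/(-1/5)=-10.0000
Confirm numerically:
  x=-8.952: |R|=0.95424 <1
  x=-8.887: |R|=0.95113 <1
  x=-8.785: |R|=0.94617 <1
  x=-8.760: |R|=0.94494 <1
  x=-10.470: |R|=1.01812 >1
  x=-10.252: |R|=1.00988 >1
Stable set (-10.0000, 0).

(-10.0000,0); λ=-12 ⇒ h* = (10)/12 = 0.8333.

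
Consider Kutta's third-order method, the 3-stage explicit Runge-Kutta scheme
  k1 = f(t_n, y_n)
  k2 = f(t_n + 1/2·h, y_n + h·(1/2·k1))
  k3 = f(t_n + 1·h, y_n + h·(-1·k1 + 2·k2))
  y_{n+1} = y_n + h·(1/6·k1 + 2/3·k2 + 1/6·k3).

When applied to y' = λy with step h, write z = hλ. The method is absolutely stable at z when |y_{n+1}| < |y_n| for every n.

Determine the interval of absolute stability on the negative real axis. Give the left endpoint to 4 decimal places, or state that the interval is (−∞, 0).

(-2.5127, 0).

With y'=λy (z=hλ):
  order 3, 3-stage ⇒ R(z)=1+z+z^2/2+z^3/6
  (e.g. R(-1.25)=0.20573, |R|=0.20573)

Boundary: |R(x)|=1, x<0.
x=-1.25: |R|=0.2057
|R(-2.19)|=0.5425 |R(-0.99)|=0.3383 |R(-0.87)|=0.3987
Bisect:
  x_lo=-2.9736 |R|=1.9348  x_hi=-0.1181 |R|=0.8886
  mid=-1.54586 |R|=0.03329 →hi
  mid=-2.25975 |R|=0.62974 →hi
  mid=-2.61670 |R|=1.17928 →lo
  mid=-2.43823 |R|=0.88161 →hi
  mid=-2.52746 |R|=1.02436 →lo
  mid=-2.48284 |R|=0.95151 →hi
  mid=-2.50515 |R|=0.98756 →hi
  ...
  [-2.51282,-2.51265] ⇒ x*=-2.5127
Interval (-2.5127, 0).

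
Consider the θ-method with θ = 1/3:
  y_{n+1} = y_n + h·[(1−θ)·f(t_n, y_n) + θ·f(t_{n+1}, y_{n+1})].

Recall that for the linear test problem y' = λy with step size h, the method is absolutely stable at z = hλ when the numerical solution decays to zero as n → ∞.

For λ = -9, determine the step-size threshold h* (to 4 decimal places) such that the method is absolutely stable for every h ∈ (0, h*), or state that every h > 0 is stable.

Test eqn y'=λy, z=hλ:
  y_{n+1} = y_n + z·[2/3·y_n + 1/3·y_{n+1}] ⇒ (1 − 1/3z)y_{n+1} = (1 + 2/3z)y_n
  Hence R(z) = (1 + 2/3z)/(1 − 1/3z).

Boundary: |R(x)|=1, x<0.
x=-1.13: |R|=0.1792
R=−1: 1+2/3x = −1+1/3x ⇒ -1/3x=2 ⇒ x=2/(-1/3)=-6.0000
Confirm numerically:
  x=-5.244: |R|=0.90830 <1
  x=-5.053: |R|=0.88240 <1
  x=-4.079: |R|=0.72863 <1
  x=-6.568: |R|=1.05936 >1
  x=-6.342: |R|=1.03661 >1
  x=-6.228: |R|=1.02471 >1
Interval (-6.0000, 0).

(-6.0000,0); λ=-9 ⇒ h* = (6)/9 = 0.6667.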